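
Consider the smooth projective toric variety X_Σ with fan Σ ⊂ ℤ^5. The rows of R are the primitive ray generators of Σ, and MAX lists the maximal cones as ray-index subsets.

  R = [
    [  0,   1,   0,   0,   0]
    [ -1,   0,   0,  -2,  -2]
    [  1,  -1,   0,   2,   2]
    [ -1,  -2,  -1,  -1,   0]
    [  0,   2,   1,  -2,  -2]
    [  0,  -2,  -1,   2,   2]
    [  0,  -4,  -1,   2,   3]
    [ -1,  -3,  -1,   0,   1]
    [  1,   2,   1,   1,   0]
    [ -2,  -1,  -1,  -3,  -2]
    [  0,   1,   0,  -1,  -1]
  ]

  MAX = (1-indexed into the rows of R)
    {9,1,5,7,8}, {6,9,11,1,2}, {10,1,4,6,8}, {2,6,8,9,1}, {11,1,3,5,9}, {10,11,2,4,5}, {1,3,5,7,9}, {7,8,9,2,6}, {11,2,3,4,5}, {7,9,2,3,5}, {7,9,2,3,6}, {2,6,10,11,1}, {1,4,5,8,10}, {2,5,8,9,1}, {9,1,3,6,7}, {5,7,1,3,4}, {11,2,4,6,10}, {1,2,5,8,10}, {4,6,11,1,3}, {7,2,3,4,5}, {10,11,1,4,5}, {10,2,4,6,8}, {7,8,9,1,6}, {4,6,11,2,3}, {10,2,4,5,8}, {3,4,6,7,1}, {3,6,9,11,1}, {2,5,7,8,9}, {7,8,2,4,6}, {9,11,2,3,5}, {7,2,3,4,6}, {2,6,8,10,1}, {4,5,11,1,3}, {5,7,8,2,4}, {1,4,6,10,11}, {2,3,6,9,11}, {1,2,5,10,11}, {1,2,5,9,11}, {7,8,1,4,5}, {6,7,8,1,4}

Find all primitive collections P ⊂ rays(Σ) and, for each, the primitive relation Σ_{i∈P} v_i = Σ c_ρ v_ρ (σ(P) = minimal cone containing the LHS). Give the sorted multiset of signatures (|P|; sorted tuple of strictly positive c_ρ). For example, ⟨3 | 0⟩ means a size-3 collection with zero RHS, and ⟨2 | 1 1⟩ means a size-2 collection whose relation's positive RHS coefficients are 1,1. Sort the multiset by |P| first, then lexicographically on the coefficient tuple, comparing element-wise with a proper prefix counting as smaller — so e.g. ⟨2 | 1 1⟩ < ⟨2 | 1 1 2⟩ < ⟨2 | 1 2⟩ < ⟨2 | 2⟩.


11 collections generate NE(X_Σ); each relation:

  P = {4,9}:  v_{4} + v_{9} = 0  so sig = ⟨2 | 0⟩
  P = {5,6}:  v_{5} + v_{6} = 0  so sig = ⟨2 | 0⟩
  P = {3,8}:  v_{3} + v_{8} = v_{7}  so sig = ⟨2 | 1⟩
  P = {3,10}:  v_{3} + v_{10} = v_{4}  so sig = ⟨2 | 1⟩
  P = {8,11}:  v_{8} + v_{11} = v_{4}  so sig = ⟨2 | 1⟩
  P = {7,10}:  v_{7} + v_{10} = v_{4} + v_{8}  so sig = ⟨2 | 1 1⟩
  P = {7,11}:  v_{7} + v_{11} = v_{3} + v_{4}  so sig = ⟨2 | 1 1⟩
  P = {9,10}:  v_{9} + v_{10} = v_{1} + v_{2}  so sig = ⟨2 | 1 1⟩
  P = {1,2,3}:  v_{1} + v_{2} + v_{3} = 0  so sig = ⟨3 | 0⟩
  P = {1,2,4}:  v_{1} + v_{2} + v_{4} = v_{10}  so sig = ⟨3 | 1⟩
  P = {1,2,7}:  v_{1} + v_{2} + v_{7} = v_{8}  so sig = ⟨3 | 1⟩

Signatures (|P|; sorted positive RHS coefficients), sorted:
{ ⟨2 | 0⟩ ×2,  ⟨2 | 1⟩ ×3,  ⟨2 | 1 1⟩ ×3,  ⟨3 | 0⟩,  ⟨3 | 1⟩ ×2 }


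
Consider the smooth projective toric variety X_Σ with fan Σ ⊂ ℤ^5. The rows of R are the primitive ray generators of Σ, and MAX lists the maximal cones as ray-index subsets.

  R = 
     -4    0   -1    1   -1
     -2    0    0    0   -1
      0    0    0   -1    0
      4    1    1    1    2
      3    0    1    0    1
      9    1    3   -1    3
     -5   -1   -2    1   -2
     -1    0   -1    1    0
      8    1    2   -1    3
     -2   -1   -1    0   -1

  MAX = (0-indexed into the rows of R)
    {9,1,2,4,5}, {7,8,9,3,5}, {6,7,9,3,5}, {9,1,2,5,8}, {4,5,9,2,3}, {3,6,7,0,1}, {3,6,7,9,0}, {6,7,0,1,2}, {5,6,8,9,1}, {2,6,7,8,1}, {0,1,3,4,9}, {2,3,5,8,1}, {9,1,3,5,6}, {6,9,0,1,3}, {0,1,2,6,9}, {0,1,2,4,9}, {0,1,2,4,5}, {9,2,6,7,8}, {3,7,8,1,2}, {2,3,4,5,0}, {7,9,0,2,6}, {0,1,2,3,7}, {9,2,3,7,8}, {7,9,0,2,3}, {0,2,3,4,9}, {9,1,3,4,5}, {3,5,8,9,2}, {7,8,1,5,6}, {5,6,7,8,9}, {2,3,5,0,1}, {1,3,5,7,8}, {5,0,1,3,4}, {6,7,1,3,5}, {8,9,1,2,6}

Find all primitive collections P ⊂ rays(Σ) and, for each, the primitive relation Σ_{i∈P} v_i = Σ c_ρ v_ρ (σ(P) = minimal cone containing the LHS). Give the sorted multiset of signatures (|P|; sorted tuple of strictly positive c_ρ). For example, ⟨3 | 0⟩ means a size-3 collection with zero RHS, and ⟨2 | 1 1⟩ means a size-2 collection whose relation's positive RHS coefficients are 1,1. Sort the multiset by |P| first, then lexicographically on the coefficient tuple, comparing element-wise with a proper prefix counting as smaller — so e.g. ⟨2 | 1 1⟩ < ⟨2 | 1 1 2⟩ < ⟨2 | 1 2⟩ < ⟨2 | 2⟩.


Δ(Σ) — 10 vertices, 15 min non-faces:

  {0,8}:  v_{0} + v_{8} = v_{2} + v_{3}  ⇒ sig = ⟨2 | 1 1⟩
  {4,7}:  v_{4} + v_{7} = v_{3} + v_{9}  ⇒ sig = ⟨2 | 1 1⟩
  {4,8}:  v_{4} + v_{8} = v_{2} + v_{3} + v_{5} + v_{9}  ⇒ sig = ⟨2 | 1 1 1 1⟩
  {4,6}:  v_{4} + v_{6} = v_{1} + v_{3} + 2·v_{9}  ⇒ sig = ⟨2 | 1 1 2⟩
  {0,5,7}:  v_{0} + v_{5} + v_{7} = v_{3}  ⇒ sig = ⟨3 | 1⟩
  {0,5,9}:  v_{0} + v_{5} + v_{9} = v_{4}  ⇒ sig = ⟨3 | 1⟩
  {1,7,9}:  v_{1} + v_{7} + v_{9} = v_{6}  ⇒ sig = ⟨3 | 1⟩
  {2,3,6}:  v_{2} + v_{3} + v_{6} = v_{7}  ⇒ sig = ⟨3 | 1⟩
  {2,5,7}:  v_{2} + v_{5} + v_{7} = v_{8}  ⇒ sig = ⟨3 | 1⟩
  {0,5,6}:  v_{0} + v_{5} + v_{6} = v_{1} + v_{3} + v_{9}  ⇒ sig = ⟨3 | 1 1 1⟩
  {2,5,6}:  v_{2} + v_{5} + v_{6} = v_{1} + v_{8} + v_{9}  ⇒ sig = ⟨3 | 1 1 1⟩
  {3,6,8}:  v_{3} + v_{6} + v_{8} = v_{5} + 2·v_{7}  ⇒ sig = ⟨3 | 1 2⟩
  {1,2,3,9}:  v_{1} + v_{2} + v_{3} + v_{9} = 0  ⇒ sig = ⟨4 | 0⟩
  {1,2,3,4}:  v_{1} + v_{2} + v_{3} + v_{4} = v_{0} + v_{5}  ⇒ sig = ⟨4 | 1 1⟩
  {1,3,8,9}:  v_{1} + v_{3} + v_{8} + v_{9} = v_{5} + v_{7}  ⇒ sig = ⟨4 | 1 1⟩

Signatures (|P|; sorted positive RHS coefficients), sorted:
    |P|=2: 4 collections, coeffs (1,1), (1,1), (1,1,1,1), (1,1,2)
    |P|=3: 8 collections, coeffs (1), (1), (1), (1), (1), (1,1,1), (1,1,1), (1,2)
    |P|=4: 3 collections, coeffs (), (1,1), (1,1)


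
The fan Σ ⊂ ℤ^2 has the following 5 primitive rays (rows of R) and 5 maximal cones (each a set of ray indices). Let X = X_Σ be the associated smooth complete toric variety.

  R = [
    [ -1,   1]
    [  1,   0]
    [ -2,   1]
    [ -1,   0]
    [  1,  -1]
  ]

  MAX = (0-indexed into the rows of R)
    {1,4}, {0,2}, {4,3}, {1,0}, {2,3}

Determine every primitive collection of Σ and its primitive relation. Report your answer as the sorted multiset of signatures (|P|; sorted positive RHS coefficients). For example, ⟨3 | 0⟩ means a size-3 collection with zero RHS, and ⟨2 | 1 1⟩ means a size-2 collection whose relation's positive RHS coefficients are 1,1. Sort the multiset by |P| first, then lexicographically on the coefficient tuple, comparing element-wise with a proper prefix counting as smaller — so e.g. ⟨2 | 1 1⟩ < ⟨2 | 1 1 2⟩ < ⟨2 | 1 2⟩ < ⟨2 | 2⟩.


Σ has 5 primitive collections:

  • {0,4}:  v_{0} + v_{4} = 0  ⇒ sig = ⟨2 | 0⟩
  • {1,3}:  v_{1} + v_{3} = 0  ⇒ sig = ⟨2 | 0⟩
  • {0,3}:  v_{0} + v_{3} = v_{2}  ⇒ sig = ⟨2 | 1⟩
  • {1,2}:  v_{1} + v_{2} = v_{0}  ⇒ sig = ⟨2 | 1⟩
  • {2,4}:  v_{2} + v_{4} = v_{3}  ⇒ sig = ⟨2 | 1⟩

Hence PRS(X_Σ) =
    ⟨2 | 0⟩
    ⟨2 | 0⟩
    ⟨2 | 1⟩
    ⟨2 | 1⟩
    ⟨2 | 1⟩


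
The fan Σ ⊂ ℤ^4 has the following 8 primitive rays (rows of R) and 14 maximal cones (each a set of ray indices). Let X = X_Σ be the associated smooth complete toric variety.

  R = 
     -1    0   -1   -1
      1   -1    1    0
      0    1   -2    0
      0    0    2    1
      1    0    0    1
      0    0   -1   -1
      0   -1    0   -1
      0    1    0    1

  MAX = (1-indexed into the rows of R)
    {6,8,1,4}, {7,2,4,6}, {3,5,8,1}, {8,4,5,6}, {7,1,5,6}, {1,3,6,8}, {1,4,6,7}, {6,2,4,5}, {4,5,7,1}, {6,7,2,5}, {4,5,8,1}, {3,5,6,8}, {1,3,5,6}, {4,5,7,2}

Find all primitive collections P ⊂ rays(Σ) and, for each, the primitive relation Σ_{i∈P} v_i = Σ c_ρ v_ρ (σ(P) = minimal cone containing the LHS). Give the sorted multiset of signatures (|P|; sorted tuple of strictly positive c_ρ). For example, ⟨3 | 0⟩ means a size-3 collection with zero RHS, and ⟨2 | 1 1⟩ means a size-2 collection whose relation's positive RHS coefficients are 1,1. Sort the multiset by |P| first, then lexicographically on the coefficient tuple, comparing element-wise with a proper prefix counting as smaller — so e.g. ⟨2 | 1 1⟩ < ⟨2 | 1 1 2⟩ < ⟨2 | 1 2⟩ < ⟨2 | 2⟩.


|primitive collections| = 9. Relations:

  P={7,8}:  v_{7} + v_{8} = 0  so sig = ⟨2 | 0⟩
  P={1,2}:  v_{1} + v_{2} = v_{7}  so sig = ⟨2 | 1⟩
  P={3,4}:  v_{3} + v_{4} = v_{8}  so sig = ⟨2 | 1⟩
  P={2,3}:  v_{2} + v_{3} = v_{5} + v_{6}  so sig = ⟨2 | 1 1⟩
  P={2,8}:  v_{2} + v_{8} = v_{4} + v_{5} + v_{6}  so sig = ⟨2 | 1 1 1⟩
  P={3,7}:  v_{3} + v_{7} = v_{1} + v_{5} + v_{6}  so sig = ⟨2 | 1 1 1⟩
  P={1,4,5,6}:  v_{1} + v_{4} + v_{5} + v_{6} = 0  so sig = ⟨4 | 0⟩
  P={1,5,6,8}:  v_{1} + v_{5} + v_{6} + v_{8} = v_{3}  so sig = ⟨4 | 1⟩
  P={4,5,6,7}:  v_{4} + v_{5} + v_{6} + v_{7} = v_{2}  so sig = ⟨4 | 1⟩

Hence PRS(X_Σ) =
    ⟨2 | 0⟩
    ⟨2 | 1⟩
    ⟨2 | 1⟩
    ⟨2 | 1 1⟩
    ⟨2 | 1 1 1⟩
    ⟨2 | 1 1 1⟩
    ⟨4 | 0⟩
    ⟨4 | 1⟩
    ⟨4 | 1⟩


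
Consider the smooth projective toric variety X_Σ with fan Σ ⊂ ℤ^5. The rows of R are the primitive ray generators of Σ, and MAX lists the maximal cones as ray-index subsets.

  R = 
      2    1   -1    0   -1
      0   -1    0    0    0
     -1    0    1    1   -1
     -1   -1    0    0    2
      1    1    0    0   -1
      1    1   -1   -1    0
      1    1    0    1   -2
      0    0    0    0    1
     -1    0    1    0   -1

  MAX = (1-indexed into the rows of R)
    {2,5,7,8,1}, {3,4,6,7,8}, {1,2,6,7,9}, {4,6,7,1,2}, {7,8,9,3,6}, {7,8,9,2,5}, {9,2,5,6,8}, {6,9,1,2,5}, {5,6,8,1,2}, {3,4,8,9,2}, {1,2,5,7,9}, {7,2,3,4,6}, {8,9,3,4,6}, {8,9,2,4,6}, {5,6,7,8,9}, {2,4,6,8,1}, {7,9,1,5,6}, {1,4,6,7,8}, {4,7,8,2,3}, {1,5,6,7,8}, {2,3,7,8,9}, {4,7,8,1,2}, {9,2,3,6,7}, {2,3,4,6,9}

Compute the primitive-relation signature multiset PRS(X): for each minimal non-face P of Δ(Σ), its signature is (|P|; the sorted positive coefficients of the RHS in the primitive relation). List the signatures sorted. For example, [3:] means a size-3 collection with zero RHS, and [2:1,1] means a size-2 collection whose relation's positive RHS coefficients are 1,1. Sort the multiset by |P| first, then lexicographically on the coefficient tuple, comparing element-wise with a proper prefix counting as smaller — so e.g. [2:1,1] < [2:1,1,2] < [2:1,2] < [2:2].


The 9 primitive collections of Σ (r=9, n=5):

  • {1,3}:  v_{1} + v_{3} = v_{7}  →  sig = [2:1]
  • {4,5}:  v_{4} + v_{5} = v_{8}  →  sig = [2:1]
  • {3,5}:  v_{3} + v_{5} = v_{7} + v_{8} + v_{9}  →  sig = [2:1,1,1]
  • {1,4,9}:  v_{1} + v_{4} + v_{9} = 0  →  sig = [3:]
  • {1,8,9}:  v_{1} + v_{8} + v_{9} = v_{5}  →  sig = [3:1]
  • {4,7,9}:  v_{4} + v_{7} + v_{9} = v_{3}  →  sig = [3:1]
  • {2,3,6,8}:  v_{2} + v_{3} + v_{6} + v_{8} = 0  →  sig = [4:]
  • {2,6,7,8}:  v_{2} + v_{6} + v_{7} + v_{8} = v_{1}  →  sig = [4:1]
  • {2,5,6,7}:  v_{2} + v_{5} + v_{6} + v_{7} = 2·v_{1} + v_{9}  →  sig = [4:1,2]

Hence PRS(X_Σ) =
    |P|=2: 3 collections, coeffs (1), (1), (1,1,1)
    |P|=3: 3 collections, coeffs (), (1), (1)
    |P|=4: 3 collections, coeffs (), (1), (1,2)


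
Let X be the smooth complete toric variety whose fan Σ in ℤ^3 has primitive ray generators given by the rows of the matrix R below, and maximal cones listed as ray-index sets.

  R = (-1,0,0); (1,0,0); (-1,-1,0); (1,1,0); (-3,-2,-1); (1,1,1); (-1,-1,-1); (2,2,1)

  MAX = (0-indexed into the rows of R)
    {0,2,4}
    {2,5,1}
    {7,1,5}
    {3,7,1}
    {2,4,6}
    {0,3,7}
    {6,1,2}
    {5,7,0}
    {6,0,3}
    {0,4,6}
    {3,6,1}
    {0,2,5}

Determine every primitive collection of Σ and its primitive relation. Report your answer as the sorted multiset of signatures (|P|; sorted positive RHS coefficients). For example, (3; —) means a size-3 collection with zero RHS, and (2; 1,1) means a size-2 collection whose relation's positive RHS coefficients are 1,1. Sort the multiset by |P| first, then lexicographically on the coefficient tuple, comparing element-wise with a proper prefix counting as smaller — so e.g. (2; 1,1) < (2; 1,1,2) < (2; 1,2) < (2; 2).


11 collections generate NE(X_Σ); each relation:

  • {0,1}:  v_{0} + v_{1} = 0  ⟹  sig = (2; —)
  • {2,3}:  v_{2} + v_{3} = 0  ⟹  sig = (2; —)
  • {5,6}:  v_{5} + v_{6} = 0  ⟹  sig = (2; —)
  • {2,7}:  v_{2} + v_{7} = v_{5}  ⟹  sig = (2; 1)
  • {3,5}:  v_{3} + v_{5} = v_{7}  ⟹  sig = (2; 1)
  • {4,7}:  v_{4} + v_{7} = v_{0}  ⟹  sig = (2; 1)
  • {6,7}:  v_{6} + v_{7} = v_{3}  ⟹  sig = (2; 1)
  • {1,4}:  v_{1} + v_{4} = v_{2} + v_{6}  ⟹  sig = (2; 1,1)
  • {3,4}:  v_{3} + v_{4} = v_{0} + v_{6}  ⟹  sig = (2; 1,1)
  • {4,5}:  v_{4} + v_{5} = v_{0} + v_{2}  ⟹  sig = (2; 1,1)
  • {0,2,6}:  v_{0} + v_{2} + v_{6} = v_{4}  ⟹  sig = (3; 1)

so the primitive-relation signature multiset is
[(2; —), (2; —), (2; —), (2; 1), (2; 1), (2; 1), (2; 1), (2; 1,1), (2; 1,1), (2; 1,1), (3; 1)]


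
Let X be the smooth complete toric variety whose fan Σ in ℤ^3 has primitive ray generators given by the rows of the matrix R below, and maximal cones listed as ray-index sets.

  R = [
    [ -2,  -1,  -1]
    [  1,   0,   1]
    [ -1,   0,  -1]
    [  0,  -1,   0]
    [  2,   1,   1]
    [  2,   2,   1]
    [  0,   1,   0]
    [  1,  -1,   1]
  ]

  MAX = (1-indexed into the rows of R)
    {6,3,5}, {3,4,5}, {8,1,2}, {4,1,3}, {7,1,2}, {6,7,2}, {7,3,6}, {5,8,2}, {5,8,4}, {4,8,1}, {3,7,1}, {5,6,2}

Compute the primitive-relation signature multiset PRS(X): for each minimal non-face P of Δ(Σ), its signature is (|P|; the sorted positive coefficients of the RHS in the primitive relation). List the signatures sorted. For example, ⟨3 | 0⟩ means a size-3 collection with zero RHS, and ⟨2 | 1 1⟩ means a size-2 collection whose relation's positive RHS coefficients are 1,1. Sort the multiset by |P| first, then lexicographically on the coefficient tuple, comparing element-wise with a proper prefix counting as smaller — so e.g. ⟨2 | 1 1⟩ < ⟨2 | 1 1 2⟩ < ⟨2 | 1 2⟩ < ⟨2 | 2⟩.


Minimal non-faces — 10 found among 8 rays, 12 max cones:

  {1,5}:  v_{1} + v_{5} = 0  ⇒ sig = ⟨2 | 0⟩
  {2,3}:  v_{2} + v_{3} = 0  ⇒ sig = ⟨2 | 0⟩
  {4,7}:  v_{4} + v_{7} = 0  ⇒ sig = ⟨2 | 0⟩
  {1,6}:  v_{1} + v_{6} = v_{7}  ⇒ sig = ⟨2 | 1⟩
  {2,4}:  v_{2} + v_{4} = v_{8}  ⇒ sig = ⟨2 | 1⟩
  {3,8}:  v_{3} + v_{8} = v_{4}  ⇒ sig = ⟨2 | 1⟩
  {4,6}:  v_{4} + v_{6} = v_{5}  ⇒ sig = ⟨2 | 1⟩
  {5,7}:  v_{5} + v_{7} = v_{6}  ⇒ sig = ⟨2 | 1⟩
  {7,8}:  v_{7} + v_{8} = v_{2}  ⇒ sig = ⟨2 | 1⟩
  {6,8}:  v_{6} + v_{8} = v_{2} + v_{5}  ⇒ sig = ⟨2 | 1 1⟩

Hence PRS(X_Σ) =
{ ⟨2 | 0⟩ ×3,  ⟨2 | 1⟩ ×6,  ⟨2 | 1 1⟩ }


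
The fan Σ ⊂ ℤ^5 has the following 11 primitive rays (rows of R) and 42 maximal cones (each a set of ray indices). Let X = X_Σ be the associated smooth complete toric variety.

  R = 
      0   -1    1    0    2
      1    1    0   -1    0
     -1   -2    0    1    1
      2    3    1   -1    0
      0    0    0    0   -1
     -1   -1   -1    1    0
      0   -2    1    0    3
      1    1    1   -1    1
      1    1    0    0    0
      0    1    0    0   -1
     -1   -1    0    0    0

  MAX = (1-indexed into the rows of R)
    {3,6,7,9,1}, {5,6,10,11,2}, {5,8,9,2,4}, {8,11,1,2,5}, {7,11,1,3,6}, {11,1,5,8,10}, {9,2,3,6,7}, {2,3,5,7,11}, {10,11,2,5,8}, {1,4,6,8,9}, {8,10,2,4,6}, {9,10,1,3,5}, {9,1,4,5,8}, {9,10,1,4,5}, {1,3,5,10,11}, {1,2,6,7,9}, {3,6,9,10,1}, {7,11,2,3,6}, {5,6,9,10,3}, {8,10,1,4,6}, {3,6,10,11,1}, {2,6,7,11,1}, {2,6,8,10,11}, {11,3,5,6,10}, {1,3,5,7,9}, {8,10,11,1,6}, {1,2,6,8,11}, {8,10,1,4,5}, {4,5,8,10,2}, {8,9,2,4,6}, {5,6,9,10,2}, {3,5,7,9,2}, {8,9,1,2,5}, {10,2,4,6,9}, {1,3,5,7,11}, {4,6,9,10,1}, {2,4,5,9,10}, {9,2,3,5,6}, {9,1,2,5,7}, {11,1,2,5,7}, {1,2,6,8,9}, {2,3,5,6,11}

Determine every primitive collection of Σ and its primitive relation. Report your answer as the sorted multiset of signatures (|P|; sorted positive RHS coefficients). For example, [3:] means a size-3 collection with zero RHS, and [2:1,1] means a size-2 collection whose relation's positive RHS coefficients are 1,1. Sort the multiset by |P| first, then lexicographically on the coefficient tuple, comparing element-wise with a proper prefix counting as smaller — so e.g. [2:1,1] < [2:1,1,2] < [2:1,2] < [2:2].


Minimal non-faces — 16 found among 11 rays, 42 max cones:

  P={9,11}:  v_{9} + v_{11} = 0  ⇒ sig = [2:]
  P={3,8}:  v_{3} + v_{8} = v_{1}  ⇒ sig = [2:1]
  P={7,10}:  v_{7} + v_{10} = v_{1}  ⇒ sig = [2:1]
  P={4,11}:  v_{4} + v_{11} = v_{8} + v_{10}  ⇒ sig = [2:1,1]
  P={3,4}:  v_{3} + v_{4} = v_{1} + v_{9} + v_{10}  ⇒ sig = [2:1,1,1]
  P={4,7}:  v_{4} + v_{7} = v_{1} + v_{8} + v_{9}  ⇒ sig = [2:1,1,1]
  P={7,8}:  v_{7} + v_{8} = 2·v_{1} + v_{2}  ⇒ sig = [2:1,2]
  P={2,3,10}:  v_{2} + v_{3} + v_{10} = 0  ⇒ sig = [3:]
  P={5,6,8}:  v_{5} + v_{6} + v_{8} = 0  ⇒ sig = [3:]
  P={1,2,3}:  v_{1} + v_{2} + v_{3} = v_{7}  ⇒ sig = [3:1]
  P={1,2,10}:  v_{1} + v_{2} + v_{10} = v_{8}  ⇒ sig = [3:1]
  P={1,5,6}:  v_{1} + v_{5} + v_{6} = v_{3}  ⇒ sig = [3:1]
  P={8,9,10}:  v_{8} + v_{9} + v_{10} = v_{4}  ⇒ sig = [3:1]
  P={4,5,6}:  v_{4} + v_{5} + v_{6} = v_{9} + v_{10}  ⇒ sig = [3:1,1]
  P={1,2,4}:  v_{1} + v_{2} + v_{4} = 2·v_{8} + v_{9}  ⇒ sig = [3:1,2]
  P={5,6,7}:  v_{5} + v_{6} + v_{7} = v_{2} + 2·v_{3}  ⇒ sig = [3:1,2]

Hence PRS(X_Σ) =
{ [2:],  [2:1] ×2,  [2:1,1],  [2:1,1,1] ×2,  [2:1,2],  [3:] ×2,  [3:1] ×4,  [3:1,1],  [3:1,2] ×2 }


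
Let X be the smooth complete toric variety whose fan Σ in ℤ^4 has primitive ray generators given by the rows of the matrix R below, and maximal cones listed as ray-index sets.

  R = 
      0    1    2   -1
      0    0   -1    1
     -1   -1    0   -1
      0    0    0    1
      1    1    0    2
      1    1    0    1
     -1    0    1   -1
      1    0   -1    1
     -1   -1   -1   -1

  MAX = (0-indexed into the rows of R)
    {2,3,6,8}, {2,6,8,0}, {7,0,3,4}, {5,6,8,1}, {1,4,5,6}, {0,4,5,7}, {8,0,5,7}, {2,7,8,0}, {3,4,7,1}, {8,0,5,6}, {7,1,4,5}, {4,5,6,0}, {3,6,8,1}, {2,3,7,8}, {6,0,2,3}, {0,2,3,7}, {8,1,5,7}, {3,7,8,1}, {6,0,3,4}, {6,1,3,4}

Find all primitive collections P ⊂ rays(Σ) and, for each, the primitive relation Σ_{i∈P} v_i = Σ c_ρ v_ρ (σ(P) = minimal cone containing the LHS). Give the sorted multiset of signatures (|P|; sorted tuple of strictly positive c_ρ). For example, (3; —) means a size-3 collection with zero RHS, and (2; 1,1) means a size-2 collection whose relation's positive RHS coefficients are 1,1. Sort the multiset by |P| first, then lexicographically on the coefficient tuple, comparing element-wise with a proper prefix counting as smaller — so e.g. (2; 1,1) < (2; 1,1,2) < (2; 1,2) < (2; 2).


The 8 primitive collections of Σ (r=9, n=4):

  P = {2,5}:  v_{2} + v_{5} = 0  so sig = (2; —)
  P = {6,7}:  v_{6} + v_{7} = 0  so sig = (2; —)
  P = {2,4}:  v_{2} + v_{4} = v_{3}  so sig = (2; 1)
  P = {3,5}:  v_{3} + v_{5} = v_{4}  so sig = (2; 1)
  P = {4,8}:  v_{4} + v_{8} = v_{1}  so sig = (2; 1)
  P = {0,1}:  v_{0} + v_{1} = v_{5} + v_{6}  so sig = (2; 1,1)
  P = {1,2}:  v_{1} + v_{2} = v_{3} + v_{8}  so sig = (2; 1,1)
  P = {0,3,8}:  v_{0} + v_{3} + v_{8} = v_{6}  so sig = (3; 1)

Hence PRS(X_Σ) =
[(2; —), (2; —), (2; 1), (2; 1), (2; 1), (2; 1,1), (2; 1,1), (3; 1)]


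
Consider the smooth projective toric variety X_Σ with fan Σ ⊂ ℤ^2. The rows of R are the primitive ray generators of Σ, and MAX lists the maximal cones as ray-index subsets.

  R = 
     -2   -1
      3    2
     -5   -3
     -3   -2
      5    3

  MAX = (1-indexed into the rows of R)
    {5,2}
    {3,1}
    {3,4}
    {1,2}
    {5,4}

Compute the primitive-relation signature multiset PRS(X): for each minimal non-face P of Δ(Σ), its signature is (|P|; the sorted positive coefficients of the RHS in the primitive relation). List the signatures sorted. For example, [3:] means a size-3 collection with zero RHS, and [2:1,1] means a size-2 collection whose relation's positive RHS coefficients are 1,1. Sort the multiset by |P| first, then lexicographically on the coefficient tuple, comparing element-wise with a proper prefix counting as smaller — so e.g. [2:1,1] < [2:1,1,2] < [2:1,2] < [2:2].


5 minimal non-faces of Δ(Σ) (on 5 rays):

  P={2,4}:  v_{2} + v_{4} = 0 ; sig = [2:]
  P={3,5}:  v_{3} + v_{5} = 0 ; sig = [2:]
  P={1,4}:  v_{1} + v_{4} = v_{3} ; sig = [2:1]
  P={1,5}:  v_{1} + v_{5} = v_{2} ; sig = [2:1]
  P={2,3}:  v_{2} + v_{3} = v_{1} ; sig = [2:1]

Signatures (|P|; sorted positive RHS coefficients), sorted:
[[2:], [2:], [2:1], [2:1], [2:1]]


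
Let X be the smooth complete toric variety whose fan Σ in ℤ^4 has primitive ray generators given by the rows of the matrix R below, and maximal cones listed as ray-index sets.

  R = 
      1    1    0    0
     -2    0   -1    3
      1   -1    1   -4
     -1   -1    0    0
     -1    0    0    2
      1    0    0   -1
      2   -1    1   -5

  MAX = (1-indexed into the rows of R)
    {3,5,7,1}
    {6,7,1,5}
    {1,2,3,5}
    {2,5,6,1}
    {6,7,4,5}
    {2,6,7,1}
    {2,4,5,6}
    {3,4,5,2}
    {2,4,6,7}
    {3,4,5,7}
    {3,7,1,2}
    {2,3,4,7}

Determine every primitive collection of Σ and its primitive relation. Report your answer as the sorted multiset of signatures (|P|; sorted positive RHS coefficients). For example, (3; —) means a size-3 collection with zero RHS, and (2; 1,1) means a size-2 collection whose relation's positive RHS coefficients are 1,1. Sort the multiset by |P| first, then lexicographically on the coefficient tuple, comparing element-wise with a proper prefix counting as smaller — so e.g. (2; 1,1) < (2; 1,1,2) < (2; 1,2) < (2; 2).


Primitive collections (3):

  • {1,4}:  v_{1} + v_{4} = 0  so sig = (2; —)
  • {3,6}:  v_{3} + v_{6} = v_{7}  so sig = (2; 1)
  • {2,5,7}:  v_{2} + v_{5} + v_{7} = v_{4}  so sig = (3; 1)

Hence PRS(X_Σ) =
    (2; —)
    (2; 1)
    (3; 1)


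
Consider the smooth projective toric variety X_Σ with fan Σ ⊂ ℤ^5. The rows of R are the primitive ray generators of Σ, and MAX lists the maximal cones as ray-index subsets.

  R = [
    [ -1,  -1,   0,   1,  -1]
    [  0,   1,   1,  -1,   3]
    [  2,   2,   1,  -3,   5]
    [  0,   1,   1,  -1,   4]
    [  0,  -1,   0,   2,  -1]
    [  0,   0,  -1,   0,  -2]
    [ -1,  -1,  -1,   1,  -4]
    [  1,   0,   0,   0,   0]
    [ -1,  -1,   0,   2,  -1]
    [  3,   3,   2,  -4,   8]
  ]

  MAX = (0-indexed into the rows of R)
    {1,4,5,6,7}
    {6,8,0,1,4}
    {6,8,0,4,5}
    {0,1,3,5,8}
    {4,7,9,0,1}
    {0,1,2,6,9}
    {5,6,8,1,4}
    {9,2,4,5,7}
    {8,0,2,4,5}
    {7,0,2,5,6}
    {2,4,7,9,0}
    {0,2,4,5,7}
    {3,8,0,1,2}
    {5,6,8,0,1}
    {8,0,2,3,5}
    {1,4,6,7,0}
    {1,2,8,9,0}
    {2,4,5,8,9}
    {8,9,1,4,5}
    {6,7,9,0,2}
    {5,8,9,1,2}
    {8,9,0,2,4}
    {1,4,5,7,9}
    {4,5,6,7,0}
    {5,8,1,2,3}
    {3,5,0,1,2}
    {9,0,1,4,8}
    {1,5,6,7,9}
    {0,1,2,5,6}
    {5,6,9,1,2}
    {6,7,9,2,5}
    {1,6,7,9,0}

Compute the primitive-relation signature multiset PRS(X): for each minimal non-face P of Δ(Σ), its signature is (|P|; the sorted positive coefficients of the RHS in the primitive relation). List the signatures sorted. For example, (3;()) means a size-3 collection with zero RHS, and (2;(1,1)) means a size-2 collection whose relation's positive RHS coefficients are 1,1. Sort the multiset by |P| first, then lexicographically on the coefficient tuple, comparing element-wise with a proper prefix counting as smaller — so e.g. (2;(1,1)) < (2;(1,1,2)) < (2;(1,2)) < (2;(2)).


15 collections generate NE(X_Σ); each relation:

  P = {7,8}:  v_{7} + v_{8} = v_{4}  ⇒ sig = (2;(1))
  P = {3,7}:  v_{3} + v_{7} = v_{2} + v_{8}  ⇒ sig = (2;(1,1))
  P = {3,6}:  v_{3} + v_{6} = v_{0} + v_{1} + v_{5}  ⇒ sig = (2;(1,1,1))
  P = {3,9}:  v_{3} + v_{9} = v_{1} + 2·v_{2} + v_{8}  ⇒ sig = (2;(1,1,2))
  P = {3,4}:  v_{3} + v_{4} = v_{2} + 2·v_{8}  ⇒ sig = (2;(1,2))
  P = {2,6,8}:  v_{2} + v_{6} + v_{8} = 0  ⇒ sig = (3;())
  P = {0,5,9}:  v_{0} + v_{5} + v_{9} = v_{2}  ⇒ sig = (3;(1))
  P = {1,2,7}:  v_{1} + v_{2} + v_{7} = v_{9}  ⇒ sig = (3;(1))
  P = {2,4,6}:  v_{2} + v_{4} + v_{6} = v_{7}  ⇒ sig = (3;(1))
  P = {1,2,4}:  v_{1} + v_{2} + v_{4} = v_{8} + v_{9}  ⇒ sig = (3;(1,1))
  P = {6,8,9}:  v_{6} + v_{8} + v_{9} = v_{1} + v_{7}  ⇒ sig = (3;(1,1))
  P = {4,6,9}:  v_{4} + v_{6} + v_{9} = v_{1} + 2·v_{7}  ⇒ sig = (3;(1,2))
  P = {0,1,5,7}:  v_{0} + v_{1} + v_{5} + v_{7} = 0  ⇒ sig = (4;())
  P = {0,1,4,5}:  v_{0} + v_{1} + v_{4} + v_{5} = v_{8}  ⇒ sig = (4;(1))
  P = {0,1,2,5,8}:  v_{0} + v_{1} + v_{2} + v_{5} + v_{8} = v_{3}  ⇒ sig = (5;(1))

Signatures (|P|; sorted positive RHS coefficients), sorted:
    (2;(1))
    (2;(1,1))
    (2;(1,1,1))
    (2;(1,1,2))
    (2;(1,2))
    (3;())
    (3;(1))
    (3;(1))
    (3;(1))
    (3;(1,1))
    (3;(1,1))
    (3;(1,2))
    (4;())
    (4;(1))
    (5;(1))


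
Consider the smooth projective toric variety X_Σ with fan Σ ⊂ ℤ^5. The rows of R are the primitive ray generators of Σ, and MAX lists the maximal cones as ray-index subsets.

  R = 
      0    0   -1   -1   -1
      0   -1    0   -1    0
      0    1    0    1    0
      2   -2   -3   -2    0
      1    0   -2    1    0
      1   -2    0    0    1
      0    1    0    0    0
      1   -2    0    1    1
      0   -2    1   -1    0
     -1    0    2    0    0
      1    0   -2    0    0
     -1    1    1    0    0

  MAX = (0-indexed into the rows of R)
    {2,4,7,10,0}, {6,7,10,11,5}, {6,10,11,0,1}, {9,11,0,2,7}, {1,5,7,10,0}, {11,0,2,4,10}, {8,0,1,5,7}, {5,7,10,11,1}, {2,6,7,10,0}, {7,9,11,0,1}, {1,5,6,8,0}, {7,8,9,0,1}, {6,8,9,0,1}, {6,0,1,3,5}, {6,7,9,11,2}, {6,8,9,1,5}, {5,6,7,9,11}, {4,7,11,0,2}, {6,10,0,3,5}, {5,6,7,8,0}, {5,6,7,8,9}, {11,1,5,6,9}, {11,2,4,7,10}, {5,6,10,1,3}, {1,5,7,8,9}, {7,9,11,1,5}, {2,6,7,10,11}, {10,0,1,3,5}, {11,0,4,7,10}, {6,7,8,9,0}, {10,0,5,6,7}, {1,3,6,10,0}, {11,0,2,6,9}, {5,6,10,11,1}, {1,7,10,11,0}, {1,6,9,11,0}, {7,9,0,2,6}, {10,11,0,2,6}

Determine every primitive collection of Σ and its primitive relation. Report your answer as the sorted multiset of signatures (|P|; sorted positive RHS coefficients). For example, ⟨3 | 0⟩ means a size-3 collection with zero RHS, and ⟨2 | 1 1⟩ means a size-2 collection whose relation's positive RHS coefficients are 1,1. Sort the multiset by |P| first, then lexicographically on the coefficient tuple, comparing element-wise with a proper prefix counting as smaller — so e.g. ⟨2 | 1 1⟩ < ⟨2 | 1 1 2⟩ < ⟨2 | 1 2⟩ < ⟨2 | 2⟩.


Minimal non-faces — 23 found among 12 rays, 38 max cones:

  • {1,2}:  v_{1} + v_{2} = 0  ⟹  sig = ⟨2 | 0⟩
  • {9,10}:  v_{9} + v_{10} = 0  ⟹  sig = ⟨2 | 0⟩
  • {2,5}:  v_{2} + v_{5} = v_{6} + v_{7}  ⟹  sig = ⟨2 | 1 1⟩
  • {4,5}:  v_{4} + v_{5} = v_{7} + v_{10}  ⟹  sig = ⟨2 | 1 1⟩
  • {4,6}:  v_{4} + v_{6} = v_{2} + v_{10}  ⟹  sig = ⟨2 | 1 1⟩
  • {4,8}:  v_{4} + v_{8} = v_{0} + v_{7}  ⟹  sig = ⟨2 | 1 1⟩
  • {8,10}:  v_{8} + v_{10} = v_{0} + v_{5}  ⟹  sig = ⟨2 | 1 1⟩
  • {8,11}:  v_{8} + v_{11} = v_{1} + v_{9}  ⟹  sig = ⟨2 | 1 1⟩
  • {1,4}:  v_{1} + v_{4} = v_{0} + v_{7} + v_{10} + v_{11}  ⟹  sig = ⟨2 | 1 1 1 1⟩
  • {2,3}:  v_{2} + v_{3} = v_{0} + v_{5} + v_{6} + v_{10}  ⟹  sig = ⟨2 | 1 1 1 1⟩
  • {2,8}:  v_{2} + v_{8} = v_{0} + v_{6} + v_{7} + v_{9}  ⟹  sig = ⟨2 | 1 1 1 1⟩
  • {3,9}:  v_{3} + v_{9} = v_{0} + v_{1} + v_{5} + v_{6}  ⟹  sig = ⟨2 | 1 1 1 1⟩
  • {4,9}:  v_{4} + v_{9} = v_{0} + v_{2} + v_{7} + v_{11}  ⟹  sig = ⟨2 | 1 1 1 1⟩
  • {3,4}:  v_{3} + v_{4} = v_{0} + v_{5} + 2·v_{10}  ⟹  sig = ⟨2 | 1 1 2⟩
  • {3,7}:  v_{3} + v_{7} = v_{0} + 2·v_{5} + v_{10}  ⟹  sig = ⟨2 | 1 1 2⟩
  • {3,11}:  v_{3} + v_{11} = 2·v_{1} + v_{6} + v_{10}  ⟹  sig = ⟨2 | 1 1 2⟩
  • {3,8}:  v_{3} + v_{8} = 2·v_{0} + v_{1} + 2·v_{5} + v_{6}  ⟹  sig = ⟨2 | 1 1 2 2⟩
  • {0,5,9}:  v_{0} + v_{5} + v_{9} = v_{8}  ⟹  sig = ⟨3 | 1⟩
  • {0,5,11}:  v_{0} + v_{5} + v_{11} = v_{1}  ⟹  sig = ⟨3 | 1⟩
  • {1,6,7}:  v_{1} + v_{6} + v_{7} = v_{5}  ⟹  sig = ⟨3 | 1⟩
  • {0,6,7,11}:  v_{0} + v_{6} + v_{7} + v_{11} = 0  ⟹  sig = ⟨4 | 0⟩
  • {0,1,5,6,10}:  v_{0} + v_{1} + v_{5} + v_{6} + v_{10} = v_{3}  ⟹  sig = ⟨5 | 1⟩
  • {0,2,7,10,11}:  v_{0} + v_{2} + v_{7} + v_{10} + v_{11} = v_{4}  ⟹  sig = ⟨5 | 1⟩

Sorted signature multiset PRS(X):
[⟨2 | 0⟩, ⟨2 | 0⟩, ⟨2 | 1 1⟩, ⟨2 | 1 1⟩, ⟨2 | 1 1⟩, ⟨2 | 1 1⟩, ⟨2 | 1 1⟩, ⟨2 | 1 1⟩, ⟨2 | 1 1 1 1⟩, ⟨2 | 1 1 1 1⟩, ⟨2 | 1 1 1 1⟩, ⟨2 | 1 1 1 1⟩, ⟨2 | 1 1 1 1⟩, ⟨2 | 1 1 2⟩, ⟨2 | 1 1 2⟩, ⟨2 | 1 1 2⟩, ⟨2 | 1 1 2 2⟩, ⟨3 | 1⟩, ⟨3 | 1⟩, ⟨3 | 1⟩, ⟨4 | 0⟩, ⟨5 | 1⟩, ⟨5 | 1⟩]


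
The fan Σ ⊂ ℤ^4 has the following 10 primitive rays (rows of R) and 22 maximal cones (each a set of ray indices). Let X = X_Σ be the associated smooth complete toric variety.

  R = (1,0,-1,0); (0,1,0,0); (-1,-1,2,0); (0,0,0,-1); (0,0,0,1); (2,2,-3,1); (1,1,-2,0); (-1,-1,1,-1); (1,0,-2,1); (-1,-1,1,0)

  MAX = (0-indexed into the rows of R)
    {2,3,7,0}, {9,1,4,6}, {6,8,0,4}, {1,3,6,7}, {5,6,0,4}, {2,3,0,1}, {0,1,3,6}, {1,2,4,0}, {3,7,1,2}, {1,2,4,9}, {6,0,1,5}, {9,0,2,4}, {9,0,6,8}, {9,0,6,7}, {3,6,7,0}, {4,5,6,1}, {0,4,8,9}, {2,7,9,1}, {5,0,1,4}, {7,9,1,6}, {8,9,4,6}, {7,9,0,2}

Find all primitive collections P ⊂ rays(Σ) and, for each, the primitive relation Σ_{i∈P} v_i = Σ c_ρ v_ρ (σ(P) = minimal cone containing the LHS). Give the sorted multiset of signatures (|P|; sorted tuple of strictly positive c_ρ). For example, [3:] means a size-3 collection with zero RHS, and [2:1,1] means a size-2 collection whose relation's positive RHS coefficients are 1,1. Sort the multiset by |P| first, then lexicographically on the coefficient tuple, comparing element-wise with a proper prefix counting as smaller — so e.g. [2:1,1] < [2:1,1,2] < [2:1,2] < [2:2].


Primitive collections (17):

  {2,6}:  v_{2} + v_{6} = 0  ⟹  sig = [2:]
  {3,4}:  v_{3} + v_{4} = 0  ⟹  sig = [2:]
  {3,9}:  v_{3} + v_{9} = v_{7}  ⟹  sig = [2:1]
  {4,7}:  v_{4} + v_{7} = v_{9}  ⟹  sig = [2:1]
  {5,7}:  v_{5} + v_{7} = v_{6}  ⟹  sig = [2:1]
  {1,8}:  v_{1} + v_{8} = v_{4} + v_{6}  ⟹  sig = [2:1,1]
  {5,9}:  v_{5} + v_{9} = v_{4} + v_{6}  ⟹  sig = [2:1,1]
  {2,5}:  v_{2} + v_{5} = v_{0} + v_{1} + v_{4}  ⟹  sig = [2:1,1,1]
  {2,8}:  v_{2} + v_{8} = v_{0} + v_{4} + v_{9}  ⟹  sig = [2:1,1,1]
  {3,5}:  v_{3} + v_{5} = v_{0} + v_{1} + v_{6}  ⟹  sig = [2:1,1,1]
  {3,8}:  v_{3} + v_{8} = v_{0} + v_{6} + v_{9}  ⟹  sig = [2:1,1,1]
  {7,8}:  v_{7} + v_{8} = v_{0} + v_{6} + 2·v_{9}  ⟹  sig = [2:1,1,2]
  {5,8}:  v_{5} + v_{8} = v_{0} + 2·v_{4} + 2·v_{6}  ⟹  sig = [2:1,2,2]
  {0,1,9}:  v_{0} + v_{1} + v_{9} = 0  ⟹  sig = [3:]
  {0,1,7}:  v_{0} + v_{1} + v_{7} = v_{3}  ⟹  sig = [3:1]
  {0,1,4,6}:  v_{0} + v_{1} + v_{4} + v_{6} = v_{5}  ⟹  sig = [4:1]
  {0,4,6,9}:  v_{0} + v_{4} + v_{6} + v_{9} = v_{8}  ⟹  sig = [4:1]

Sorted signature multiset PRS(X):
    |P|=2: 13 collections, coeffs (), (), (1), (1), (1), (1,1), (1,1), (1,1,1), (1,1,1), (1,1,1), (1,1,1), (1,1,2), (1,2,2)
    |P|=3: 2 collections, coeffs (), (1)
    |P|=4: 2 collections, coeffs (1), (1)


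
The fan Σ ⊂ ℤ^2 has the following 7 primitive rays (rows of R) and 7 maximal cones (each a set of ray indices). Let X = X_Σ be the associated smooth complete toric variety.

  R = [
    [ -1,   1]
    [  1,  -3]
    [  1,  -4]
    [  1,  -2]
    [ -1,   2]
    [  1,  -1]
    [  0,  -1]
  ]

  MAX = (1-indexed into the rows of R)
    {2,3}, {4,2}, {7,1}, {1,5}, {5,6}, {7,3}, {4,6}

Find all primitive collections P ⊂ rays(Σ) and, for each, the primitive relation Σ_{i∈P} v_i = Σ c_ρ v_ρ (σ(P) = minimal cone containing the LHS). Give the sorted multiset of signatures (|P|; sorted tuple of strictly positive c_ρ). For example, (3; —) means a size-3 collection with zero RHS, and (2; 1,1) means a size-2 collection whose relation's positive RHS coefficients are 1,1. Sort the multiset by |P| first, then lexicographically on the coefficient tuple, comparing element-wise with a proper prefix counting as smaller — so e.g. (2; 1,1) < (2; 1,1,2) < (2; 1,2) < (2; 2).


14 collections generate NE(X_Σ); each relation:

  P={1,6}:  v_{1} + v_{6} = 0  →  sig = (2; —)
  P={4,5}:  v_{4} + v_{5} = 0  →  sig = (2; —)
  P={1,4}:  v_{1} + v_{4} = v_{7}  →  sig = (2; 1)
  P={2,5}:  v_{2} + v_{5} = v_{7}  →  sig = (2; 1)
  P={2,7}:  v_{2} + v_{7} = v_{3}  →  sig = (2; 1)
  P={4,7}:  v_{4} + v_{7} = v_{2}  →  sig = (2; 1)
  P={5,7}:  v_{5} + v_{7} = v_{1}  →  sig = (2; 1)
  P={6,7}:  v_{6} + v_{7} = v_{4}  →  sig = (2; 1)
  P={3,6}:  v_{3} + v_{6} = v_{2} + v_{4}  →  sig = (2; 1,1)
  P={1,2}:  v_{1} + v_{2} = 2·v_{7}  →  sig = (2; 2)
  P={2,6}:  v_{2} + v_{6} = 2·v_{4}  →  sig = (2; 2)
  P={3,4}:  v_{3} + v_{4} = 2·v_{2}  →  sig = (2; 2)
  P={3,5}:  v_{3} + v_{5} = 2·v_{7}  →  sig = (2; 2)
  P={1,3}:  v_{1} + v_{3} = 3·v_{7}  →  sig = (2; 3)

Hence PRS(X_Σ) =
    |P|=2: 14 collections, coeffs (), (), (1), (1), (1), (1), (1), (1), (1,1), (2), (2), (2), (2), (3)


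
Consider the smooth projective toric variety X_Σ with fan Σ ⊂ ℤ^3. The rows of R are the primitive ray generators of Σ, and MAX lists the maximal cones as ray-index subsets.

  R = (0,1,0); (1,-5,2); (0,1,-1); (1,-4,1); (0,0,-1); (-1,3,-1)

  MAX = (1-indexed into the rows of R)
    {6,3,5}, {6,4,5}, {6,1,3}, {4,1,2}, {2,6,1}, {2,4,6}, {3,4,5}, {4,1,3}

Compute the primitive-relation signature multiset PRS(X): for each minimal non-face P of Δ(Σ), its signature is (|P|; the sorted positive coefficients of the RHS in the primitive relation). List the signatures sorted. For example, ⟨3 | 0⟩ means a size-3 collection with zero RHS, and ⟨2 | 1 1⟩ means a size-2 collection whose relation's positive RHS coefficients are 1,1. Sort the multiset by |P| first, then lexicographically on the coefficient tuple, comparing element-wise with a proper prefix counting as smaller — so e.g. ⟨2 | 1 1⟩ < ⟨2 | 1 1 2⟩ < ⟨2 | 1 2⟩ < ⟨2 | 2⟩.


Primitive collections (5):

  • {1,5}:  v_{1} + v_{5} = v_{3} ; sig = ⟨2 | 1⟩
  • {2,3}:  v_{2} + v_{3} = v_{4} ; sig = ⟨2 | 1⟩
  • {2,5}:  v_{2} + v_{5} = 2·v_{4} + v_{6} ; sig = ⟨2 | 1 2⟩
  • {1,4,6}:  v_{1} + v_{4} + v_{6} = 0 ; sig = ⟨3 | 0⟩
  • {3,4,6}:  v_{3} + v_{4} + v_{6} = v_{5} ; sig = ⟨3 | 1⟩

Signatures (|P|; sorted positive RHS coefficients), sorted:
    |P|=2: 3 collections, coeffs (1), (1), (1,2)
    |P|=3: 2 collections, coeffs (), (1)


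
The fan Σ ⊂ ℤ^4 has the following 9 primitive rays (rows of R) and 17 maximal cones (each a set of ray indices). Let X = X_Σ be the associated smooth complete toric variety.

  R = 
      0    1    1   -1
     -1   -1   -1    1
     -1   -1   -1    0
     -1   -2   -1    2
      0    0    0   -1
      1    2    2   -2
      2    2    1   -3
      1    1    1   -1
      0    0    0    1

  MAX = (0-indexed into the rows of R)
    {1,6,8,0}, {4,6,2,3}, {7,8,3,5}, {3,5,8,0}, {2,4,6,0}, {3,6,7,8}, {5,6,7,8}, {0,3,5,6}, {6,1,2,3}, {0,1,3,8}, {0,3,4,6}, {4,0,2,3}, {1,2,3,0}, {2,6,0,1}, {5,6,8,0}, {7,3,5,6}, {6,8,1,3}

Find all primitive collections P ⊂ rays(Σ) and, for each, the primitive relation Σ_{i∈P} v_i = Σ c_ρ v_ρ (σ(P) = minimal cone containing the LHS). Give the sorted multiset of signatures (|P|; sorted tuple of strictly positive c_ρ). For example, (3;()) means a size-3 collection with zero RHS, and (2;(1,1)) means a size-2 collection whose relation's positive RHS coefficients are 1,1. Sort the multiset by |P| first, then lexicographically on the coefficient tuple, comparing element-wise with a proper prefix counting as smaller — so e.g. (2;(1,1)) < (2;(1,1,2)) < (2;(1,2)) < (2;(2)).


Minimal non-faces — 14 found among 9 rays, 17 max cones:

  {1,7}:  v_{1} + v_{7} = 0  ⇒ sig = (2;())
  {4,8}:  v_{4} + v_{8} = 0  ⇒ sig = (2;())
  {0,7}:  v_{0} + v_{7} = v_{5}  ⇒ sig = (2;(1))
  {1,4}:  v_{1} + v_{4} = v_{2}  ⇒ sig = (2;(1))
  {1,5}:  v_{1} + v_{5} = v_{0}  ⇒ sig = (2;(1))
  {2,7}:  v_{2} + v_{7} = v_{4}  ⇒ sig = (2;(1))
  {2,8}:  v_{2} + v_{8} = v_{1}  ⇒ sig = (2;(1))
  {2,5}:  v_{2} + v_{5} = v_{0} + v_{4}  ⇒ sig = (2;(1,1))
  {4,7}:  v_{4} + v_{7} = v_{0} + v_{3} + v_{6}  ⇒ sig = (2;(1,1,1))
  {4,5}:  v_{4} + v_{5} = 2·v_{0} + v_{3} + v_{6}  ⇒ sig = (2;(1,1,2))
  {0,1,3,6}:  v_{0} + v_{1} + v_{3} + v_{6} = v_{4}  ⇒ sig = (4;(1))
  {0,3,6,8}:  v_{0} + v_{3} + v_{6} + v_{8} = v_{7}  ⇒ sig = (4;(1))
  {0,2,3,6}:  v_{0} + v_{2} + v_{3} + v_{6} = 2·v_{4}  ⇒ sig = (4;(2))
  {3,5,6,8}:  v_{3} + v_{5} + v_{6} + v_{8} = 2·v_{7}  ⇒ sig = (4;(2))

Hence PRS(X_Σ) =
[(2;()), (2;()), (2;(1)), (2;(1)), (2;(1)), (2;(1)), (2;(1)), (2;(1,1)), (2;(1,1,1)), (2;(1,1,2)), (4;(1)), (4;(1)), (4;(2)), (4;(2))]


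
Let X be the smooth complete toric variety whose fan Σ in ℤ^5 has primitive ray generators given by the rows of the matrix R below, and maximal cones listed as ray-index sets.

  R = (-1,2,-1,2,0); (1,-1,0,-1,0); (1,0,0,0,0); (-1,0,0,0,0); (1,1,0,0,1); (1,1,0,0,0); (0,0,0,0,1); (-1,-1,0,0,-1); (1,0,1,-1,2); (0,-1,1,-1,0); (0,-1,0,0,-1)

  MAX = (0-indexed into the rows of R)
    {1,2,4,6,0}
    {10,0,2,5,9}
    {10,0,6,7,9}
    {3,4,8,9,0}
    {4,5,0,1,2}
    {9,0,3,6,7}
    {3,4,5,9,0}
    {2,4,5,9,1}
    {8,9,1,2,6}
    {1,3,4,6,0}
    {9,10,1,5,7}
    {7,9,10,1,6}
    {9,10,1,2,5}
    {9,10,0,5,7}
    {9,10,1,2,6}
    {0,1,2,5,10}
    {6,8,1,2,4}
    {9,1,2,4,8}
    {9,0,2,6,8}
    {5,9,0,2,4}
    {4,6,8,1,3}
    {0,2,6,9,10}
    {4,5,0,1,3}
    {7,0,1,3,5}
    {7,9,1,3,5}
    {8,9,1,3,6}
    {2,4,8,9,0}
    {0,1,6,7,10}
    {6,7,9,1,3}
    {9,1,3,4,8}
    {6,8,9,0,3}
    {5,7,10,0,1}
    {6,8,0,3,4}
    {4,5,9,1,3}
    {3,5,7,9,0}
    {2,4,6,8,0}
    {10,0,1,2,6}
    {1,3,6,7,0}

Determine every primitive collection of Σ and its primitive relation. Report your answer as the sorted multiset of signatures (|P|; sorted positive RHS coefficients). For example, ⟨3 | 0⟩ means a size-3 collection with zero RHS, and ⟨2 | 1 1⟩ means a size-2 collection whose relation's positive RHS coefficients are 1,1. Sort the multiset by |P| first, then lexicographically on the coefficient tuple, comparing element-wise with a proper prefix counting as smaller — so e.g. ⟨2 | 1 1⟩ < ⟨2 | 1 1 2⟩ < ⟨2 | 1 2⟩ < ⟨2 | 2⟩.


12 collections generate NE(X_Σ); each relation:

  P={2,3}:  v_{2} + v_{3} = 0  →  sig = ⟨2 | 0⟩
  P={4,7}:  v_{4} + v_{7} = 0  →  sig = ⟨2 | 0⟩
  P={2,7}:  v_{2} + v_{7} = v_{10}  →  sig = ⟨2 | 1⟩
  P={3,10}:  v_{3} + v_{10} = v_{7}  →  sig = ⟨2 | 1⟩
  P={4,10}:  v_{4} + v_{10} = v_{2}  →  sig = ⟨2 | 1⟩
  P={5,6}:  v_{5} + v_{6} = v_{4}  →  sig = ⟨2 | 1⟩
  P={7,8}:  v_{7} + v_{8} = v_{6} + v_{9}  →  sig = ⟨2 | 1 1⟩
  P={8,10}:  v_{8} + v_{10} = v_{2} + v_{6} + v_{9}  →  sig = ⟨2 | 1 1 1⟩
  P={5,8}:  v_{5} + v_{8} = 2·v_{4} + v_{9}  →  sig = ⟨2 | 1 2⟩
  P={0,1,9}:  v_{0} + v_{1} + v_{9} = 0  →  sig = ⟨3 | 0⟩
  P={4,6,9}:  v_{4} + v_{6} + v_{9} = v_{8}  →  sig = ⟨3 | 1⟩
  P={0,1,8}:  v_{0} + v_{1} + v_{8} = v_{4} + v_{6}  →  sig = ⟨3 | 1 1⟩

Hence PRS(X_Σ) =
    |P|=2: 9 collections, coeffs (), (), (1), (1), (1), (1), (1,1), (1,1,1), (1,2)
    |P|=3: 3 collections, coeffs (), (1), (1,1)


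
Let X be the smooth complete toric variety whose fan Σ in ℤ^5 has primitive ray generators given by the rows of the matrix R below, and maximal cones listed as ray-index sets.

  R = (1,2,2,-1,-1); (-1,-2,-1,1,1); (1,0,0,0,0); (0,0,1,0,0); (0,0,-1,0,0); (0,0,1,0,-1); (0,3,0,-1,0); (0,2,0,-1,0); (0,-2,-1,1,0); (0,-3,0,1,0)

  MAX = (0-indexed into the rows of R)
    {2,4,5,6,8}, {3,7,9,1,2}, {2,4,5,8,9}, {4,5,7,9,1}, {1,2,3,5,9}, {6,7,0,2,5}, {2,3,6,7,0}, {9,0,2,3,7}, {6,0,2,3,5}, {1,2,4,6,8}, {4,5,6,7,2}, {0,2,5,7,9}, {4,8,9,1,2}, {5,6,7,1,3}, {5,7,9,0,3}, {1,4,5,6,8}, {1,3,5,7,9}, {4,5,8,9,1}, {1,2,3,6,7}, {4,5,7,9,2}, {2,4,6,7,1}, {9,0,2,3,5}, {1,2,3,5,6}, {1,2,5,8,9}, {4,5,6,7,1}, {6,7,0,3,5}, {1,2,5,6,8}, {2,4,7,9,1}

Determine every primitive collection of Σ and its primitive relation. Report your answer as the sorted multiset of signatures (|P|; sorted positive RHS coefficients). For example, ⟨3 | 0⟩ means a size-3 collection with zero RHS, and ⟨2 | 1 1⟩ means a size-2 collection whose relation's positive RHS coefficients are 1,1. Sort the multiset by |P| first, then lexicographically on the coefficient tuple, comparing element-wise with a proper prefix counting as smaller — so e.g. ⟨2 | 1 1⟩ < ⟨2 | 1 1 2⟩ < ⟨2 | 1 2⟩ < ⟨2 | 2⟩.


The 10 primitive collections of Σ (r=10, n=5):

  • {3,4}:  v_{3} + v_{4} = 0  so sig = ⟨2 | 0⟩
  • {6,9}:  v_{6} + v_{9} = 0  so sig = ⟨2 | 0⟩
  • {0,1}:  v_{0} + v_{1} = v_{3}  so sig = ⟨2 | 1⟩
  • {7,8}:  v_{7} + v_{8} = v_{4}  so sig = ⟨2 | 1⟩
  • {0,8}:  v_{0} + v_{8} = v_{2} + v_{5}  so sig = ⟨2 | 1 1⟩
  • {0,4}:  v_{0} + v_{4} = v_{2} + v_{5} + v_{7}  so sig = ⟨2 | 1 1 1⟩
  • {3,8}:  v_{3} + v_{8} = v_{1} + v_{2} + v_{5}  so sig = ⟨2 | 1 1 1⟩
  • {1,2,5,7}:  v_{1} + v_{2} + v_{5} + v_{7} = 0  so sig = ⟨4 | 0⟩
  • {1,2,4,5}:  v_{1} + v_{2} + v_{4} + v_{5} = v_{8}  so sig = ⟨4 | 1⟩
  • {2,3,5,7}:  v_{2} + v_{3} + v_{5} + v_{7} = v_{0}  so sig = ⟨4 | 1⟩

Hence PRS(X_Σ) =
    |P|=2: 7 collections, coeffs (), (), (1), (1), (1,1), (1,1,1), (1,1,1)
    |P|=4: 3 collections, coeffs (), (1), (1)
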